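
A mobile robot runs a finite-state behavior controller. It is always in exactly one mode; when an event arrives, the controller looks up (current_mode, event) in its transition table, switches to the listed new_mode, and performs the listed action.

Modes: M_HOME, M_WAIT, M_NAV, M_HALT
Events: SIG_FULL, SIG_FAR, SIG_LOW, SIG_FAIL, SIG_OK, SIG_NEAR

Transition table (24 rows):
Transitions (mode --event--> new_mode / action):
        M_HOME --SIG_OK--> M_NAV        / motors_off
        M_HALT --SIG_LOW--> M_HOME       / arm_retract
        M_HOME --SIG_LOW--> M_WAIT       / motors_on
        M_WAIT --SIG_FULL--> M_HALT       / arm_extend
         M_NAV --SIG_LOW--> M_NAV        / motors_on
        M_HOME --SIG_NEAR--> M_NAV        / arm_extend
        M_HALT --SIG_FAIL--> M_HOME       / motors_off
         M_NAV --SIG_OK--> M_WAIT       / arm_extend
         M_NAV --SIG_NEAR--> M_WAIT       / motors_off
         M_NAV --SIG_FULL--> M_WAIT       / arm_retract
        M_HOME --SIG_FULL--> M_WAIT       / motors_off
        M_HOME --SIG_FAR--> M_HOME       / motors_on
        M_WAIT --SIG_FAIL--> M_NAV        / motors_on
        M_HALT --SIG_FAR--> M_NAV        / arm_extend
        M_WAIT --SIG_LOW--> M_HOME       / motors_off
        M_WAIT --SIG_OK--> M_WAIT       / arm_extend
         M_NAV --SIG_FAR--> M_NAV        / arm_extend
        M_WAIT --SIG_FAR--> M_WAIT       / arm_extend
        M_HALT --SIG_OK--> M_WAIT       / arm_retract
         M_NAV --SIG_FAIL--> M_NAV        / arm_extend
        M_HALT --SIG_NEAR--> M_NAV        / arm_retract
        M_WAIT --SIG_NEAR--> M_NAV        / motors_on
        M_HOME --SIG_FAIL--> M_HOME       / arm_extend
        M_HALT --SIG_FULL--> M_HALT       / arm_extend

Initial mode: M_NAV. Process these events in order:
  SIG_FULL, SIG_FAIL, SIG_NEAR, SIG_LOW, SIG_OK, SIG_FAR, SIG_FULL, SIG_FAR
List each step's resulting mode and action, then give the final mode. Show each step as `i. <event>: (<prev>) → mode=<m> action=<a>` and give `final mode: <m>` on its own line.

final mode: M_WAIT

1. SIG_FULL: (M_NAV) → mode=M_WAIT action=arm_retract
2. SIG_FAIL: (M_WAIT) → mode=M_NAV action=motors_on
3. SIG_NEAR: (M_NAV) → mode=M_WAIT action=motors_off
4. SIG_LOW: (M_WAIT) → mode=M_HOME action=motors_off
5. SIG_OK: (M_HOME) → mode=M_NAV action=motors_off
6. SIG_FAR: (M_NAV) → mode=M_NAV action=arm_extend
7. SIG_FULL: (M_NAV) → mode=M_WAIT action=arm_retract
8. SIG_FAR: (M_WAIT) → mode=M_WAIT action=arm_extend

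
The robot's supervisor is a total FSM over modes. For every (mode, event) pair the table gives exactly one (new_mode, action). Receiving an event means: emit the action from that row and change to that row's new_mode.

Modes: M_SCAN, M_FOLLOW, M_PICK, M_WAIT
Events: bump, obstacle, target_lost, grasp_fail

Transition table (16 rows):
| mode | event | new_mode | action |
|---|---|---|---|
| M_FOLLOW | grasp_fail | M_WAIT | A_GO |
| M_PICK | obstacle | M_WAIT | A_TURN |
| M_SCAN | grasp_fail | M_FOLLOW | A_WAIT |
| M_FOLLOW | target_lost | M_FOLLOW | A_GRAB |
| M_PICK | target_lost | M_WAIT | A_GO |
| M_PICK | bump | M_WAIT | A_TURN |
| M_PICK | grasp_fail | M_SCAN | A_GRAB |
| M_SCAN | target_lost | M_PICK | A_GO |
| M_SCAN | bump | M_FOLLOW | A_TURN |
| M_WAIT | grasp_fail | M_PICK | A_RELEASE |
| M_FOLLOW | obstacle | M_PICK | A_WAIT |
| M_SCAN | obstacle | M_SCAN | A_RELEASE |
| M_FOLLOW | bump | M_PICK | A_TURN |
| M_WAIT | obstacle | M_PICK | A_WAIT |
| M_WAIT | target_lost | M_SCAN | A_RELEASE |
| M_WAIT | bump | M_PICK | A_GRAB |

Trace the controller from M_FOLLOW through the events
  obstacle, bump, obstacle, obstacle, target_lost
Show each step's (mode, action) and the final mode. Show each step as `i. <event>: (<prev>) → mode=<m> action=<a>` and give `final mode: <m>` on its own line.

final mode: M_SCAN

1. obstacle: (M_FOLLOW) → mode=M_PICK action=A_WAIT
2. bump: (M_PICK) → mode=M_WAIT action=A_TURN
3. obstacle: (M_WAIT) → mode=M_PICK action=A_WAIT
4. obstacle: (M_PICK) → mode=M_WAIT action=A_TURN
5. target_lost: (M_WAIT) → mode=M_SCAN action=A_RELEASE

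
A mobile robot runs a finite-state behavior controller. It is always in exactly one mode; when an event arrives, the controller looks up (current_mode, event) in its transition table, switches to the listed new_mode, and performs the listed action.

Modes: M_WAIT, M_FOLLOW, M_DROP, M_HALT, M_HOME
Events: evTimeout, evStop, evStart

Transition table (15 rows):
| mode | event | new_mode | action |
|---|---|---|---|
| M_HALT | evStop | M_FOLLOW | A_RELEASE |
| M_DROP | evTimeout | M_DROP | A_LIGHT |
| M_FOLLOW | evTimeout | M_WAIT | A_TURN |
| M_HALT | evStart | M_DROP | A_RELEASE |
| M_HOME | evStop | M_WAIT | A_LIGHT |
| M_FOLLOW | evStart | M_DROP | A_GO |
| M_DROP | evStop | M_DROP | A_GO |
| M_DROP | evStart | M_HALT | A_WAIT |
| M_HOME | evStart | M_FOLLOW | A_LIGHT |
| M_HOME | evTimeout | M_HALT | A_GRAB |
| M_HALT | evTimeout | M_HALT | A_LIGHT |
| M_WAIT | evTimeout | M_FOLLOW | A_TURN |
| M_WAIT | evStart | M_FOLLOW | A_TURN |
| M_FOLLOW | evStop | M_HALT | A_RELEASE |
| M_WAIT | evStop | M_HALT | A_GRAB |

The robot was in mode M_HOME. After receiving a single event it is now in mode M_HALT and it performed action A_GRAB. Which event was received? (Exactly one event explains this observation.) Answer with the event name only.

try evTimeout: (M_HOME, evTimeout) → (M_HALT, A_GRAB)  ← matches
try evStop: (M_HOME, evStop) → (M_WAIT, A_LIGHT)
try evStart: (M_HOME, evStart) → (M_FOLLOW, A_LIGHT)

evTimeout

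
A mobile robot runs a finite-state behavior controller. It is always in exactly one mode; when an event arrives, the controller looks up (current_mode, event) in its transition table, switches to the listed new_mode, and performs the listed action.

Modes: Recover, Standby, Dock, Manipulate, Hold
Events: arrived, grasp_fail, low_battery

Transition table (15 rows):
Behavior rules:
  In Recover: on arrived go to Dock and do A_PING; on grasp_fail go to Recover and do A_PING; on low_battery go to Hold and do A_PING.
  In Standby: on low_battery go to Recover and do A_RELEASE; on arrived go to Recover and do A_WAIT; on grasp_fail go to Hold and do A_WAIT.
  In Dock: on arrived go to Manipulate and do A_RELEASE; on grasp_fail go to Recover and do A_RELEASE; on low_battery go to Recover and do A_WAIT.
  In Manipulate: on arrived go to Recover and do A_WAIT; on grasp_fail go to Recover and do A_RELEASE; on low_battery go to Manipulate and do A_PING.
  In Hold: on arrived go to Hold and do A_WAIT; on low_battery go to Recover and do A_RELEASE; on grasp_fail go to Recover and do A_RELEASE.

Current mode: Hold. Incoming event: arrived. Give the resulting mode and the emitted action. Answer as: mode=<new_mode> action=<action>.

current mode = Hold; filter table to that mode:
  (Hold, arrived) → (Hold, A_WAIT)  ← event matches
  (Hold, low_battery) → (Recover, A_RELEASE)
  (Hold, grasp_fail) → (Recover, A_RELEASE)
event = arrived selects (Hold, A_WAIT)

mode=Hold action=A_WAIT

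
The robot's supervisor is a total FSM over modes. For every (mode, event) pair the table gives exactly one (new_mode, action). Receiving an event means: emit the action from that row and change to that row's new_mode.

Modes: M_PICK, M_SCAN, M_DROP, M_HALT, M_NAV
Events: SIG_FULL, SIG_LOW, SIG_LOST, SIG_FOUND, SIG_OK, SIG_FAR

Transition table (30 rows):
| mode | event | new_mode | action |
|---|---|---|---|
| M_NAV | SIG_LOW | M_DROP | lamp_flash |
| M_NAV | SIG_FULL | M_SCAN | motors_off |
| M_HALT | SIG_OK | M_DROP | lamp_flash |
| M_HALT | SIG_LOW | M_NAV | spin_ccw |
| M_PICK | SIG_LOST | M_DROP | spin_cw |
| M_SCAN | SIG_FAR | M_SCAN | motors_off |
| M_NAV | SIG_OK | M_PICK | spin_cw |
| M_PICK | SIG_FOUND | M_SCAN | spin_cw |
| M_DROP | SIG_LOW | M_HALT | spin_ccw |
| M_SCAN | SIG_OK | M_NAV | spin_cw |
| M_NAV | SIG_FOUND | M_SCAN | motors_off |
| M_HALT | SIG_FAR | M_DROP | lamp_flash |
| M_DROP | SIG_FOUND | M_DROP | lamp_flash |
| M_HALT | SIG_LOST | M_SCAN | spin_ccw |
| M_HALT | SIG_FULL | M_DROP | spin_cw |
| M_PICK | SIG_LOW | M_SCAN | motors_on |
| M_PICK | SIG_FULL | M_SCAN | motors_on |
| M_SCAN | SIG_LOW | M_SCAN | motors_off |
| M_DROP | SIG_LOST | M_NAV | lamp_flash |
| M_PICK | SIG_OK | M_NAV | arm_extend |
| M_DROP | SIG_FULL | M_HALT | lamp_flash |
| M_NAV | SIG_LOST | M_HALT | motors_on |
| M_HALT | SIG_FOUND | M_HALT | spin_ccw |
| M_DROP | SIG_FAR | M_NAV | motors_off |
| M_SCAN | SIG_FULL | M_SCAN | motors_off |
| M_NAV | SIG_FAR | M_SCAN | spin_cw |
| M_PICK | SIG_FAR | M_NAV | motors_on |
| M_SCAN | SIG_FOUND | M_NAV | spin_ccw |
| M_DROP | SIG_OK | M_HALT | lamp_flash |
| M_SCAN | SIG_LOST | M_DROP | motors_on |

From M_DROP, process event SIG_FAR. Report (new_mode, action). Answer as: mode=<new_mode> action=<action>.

current mode = M_DROP; filter table to that mode:
  (M_DROP, SIG_LOW) → (M_HALT, spin_ccw)
  (M_DROP, SIG_FOUND) → (M_DROP, lamp_flash)
  (M_DROP, SIG_LOST) → (M_NAV, lamp_flash)
  (M_DROP, SIG_FULL) → (M_HALT, lamp_flash)
  (M_DROP, SIG_FAR) → (M_NAV, motors_off)  ← event matches
  (M_DROP, SIG_OK) → (M_HALT, lamp_flash)
event = SIG_FAR selects (M_NAV, motors_off)

mode=M_NAV action=motors_off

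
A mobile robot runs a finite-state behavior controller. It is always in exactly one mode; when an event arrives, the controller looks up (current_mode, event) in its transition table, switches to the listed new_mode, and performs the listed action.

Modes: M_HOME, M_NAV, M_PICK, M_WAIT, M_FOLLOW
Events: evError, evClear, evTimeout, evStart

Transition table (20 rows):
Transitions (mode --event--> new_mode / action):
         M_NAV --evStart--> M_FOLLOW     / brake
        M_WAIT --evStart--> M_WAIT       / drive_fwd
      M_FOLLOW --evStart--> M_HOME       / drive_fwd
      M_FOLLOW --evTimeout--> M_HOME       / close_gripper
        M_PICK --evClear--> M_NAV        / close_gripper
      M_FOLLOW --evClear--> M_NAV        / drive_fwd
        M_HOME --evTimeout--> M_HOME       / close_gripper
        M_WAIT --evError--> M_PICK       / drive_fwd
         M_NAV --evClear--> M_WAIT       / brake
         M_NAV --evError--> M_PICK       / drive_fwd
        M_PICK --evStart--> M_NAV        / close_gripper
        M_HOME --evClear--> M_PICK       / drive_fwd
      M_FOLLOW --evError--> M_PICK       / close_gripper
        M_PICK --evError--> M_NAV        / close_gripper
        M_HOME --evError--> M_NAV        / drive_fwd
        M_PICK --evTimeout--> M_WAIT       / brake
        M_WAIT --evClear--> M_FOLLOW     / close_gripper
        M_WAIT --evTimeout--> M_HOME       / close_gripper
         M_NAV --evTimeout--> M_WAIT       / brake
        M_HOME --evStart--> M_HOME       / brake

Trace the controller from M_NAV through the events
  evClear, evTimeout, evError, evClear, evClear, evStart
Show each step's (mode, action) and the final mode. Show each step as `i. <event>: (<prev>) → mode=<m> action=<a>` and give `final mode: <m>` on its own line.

1. evClear: (M_NAV) → mode=M_WAIT action=brake
2. evTimeout: (M_WAIT) → mode=M_HOME action=close_gripper
3. evError: (M_HOME) → mode=M_NAV action=drive_fwd
4. evClear: (M_NAV) → mode=M_WAIT action=brake
5. evClear: (M_WAIT) → mode=M_FOLLOW action=close_gripper
6. evStart: (M_FOLLOW) → mode=M_HOME action=drive_fwd

final mode: M_HOME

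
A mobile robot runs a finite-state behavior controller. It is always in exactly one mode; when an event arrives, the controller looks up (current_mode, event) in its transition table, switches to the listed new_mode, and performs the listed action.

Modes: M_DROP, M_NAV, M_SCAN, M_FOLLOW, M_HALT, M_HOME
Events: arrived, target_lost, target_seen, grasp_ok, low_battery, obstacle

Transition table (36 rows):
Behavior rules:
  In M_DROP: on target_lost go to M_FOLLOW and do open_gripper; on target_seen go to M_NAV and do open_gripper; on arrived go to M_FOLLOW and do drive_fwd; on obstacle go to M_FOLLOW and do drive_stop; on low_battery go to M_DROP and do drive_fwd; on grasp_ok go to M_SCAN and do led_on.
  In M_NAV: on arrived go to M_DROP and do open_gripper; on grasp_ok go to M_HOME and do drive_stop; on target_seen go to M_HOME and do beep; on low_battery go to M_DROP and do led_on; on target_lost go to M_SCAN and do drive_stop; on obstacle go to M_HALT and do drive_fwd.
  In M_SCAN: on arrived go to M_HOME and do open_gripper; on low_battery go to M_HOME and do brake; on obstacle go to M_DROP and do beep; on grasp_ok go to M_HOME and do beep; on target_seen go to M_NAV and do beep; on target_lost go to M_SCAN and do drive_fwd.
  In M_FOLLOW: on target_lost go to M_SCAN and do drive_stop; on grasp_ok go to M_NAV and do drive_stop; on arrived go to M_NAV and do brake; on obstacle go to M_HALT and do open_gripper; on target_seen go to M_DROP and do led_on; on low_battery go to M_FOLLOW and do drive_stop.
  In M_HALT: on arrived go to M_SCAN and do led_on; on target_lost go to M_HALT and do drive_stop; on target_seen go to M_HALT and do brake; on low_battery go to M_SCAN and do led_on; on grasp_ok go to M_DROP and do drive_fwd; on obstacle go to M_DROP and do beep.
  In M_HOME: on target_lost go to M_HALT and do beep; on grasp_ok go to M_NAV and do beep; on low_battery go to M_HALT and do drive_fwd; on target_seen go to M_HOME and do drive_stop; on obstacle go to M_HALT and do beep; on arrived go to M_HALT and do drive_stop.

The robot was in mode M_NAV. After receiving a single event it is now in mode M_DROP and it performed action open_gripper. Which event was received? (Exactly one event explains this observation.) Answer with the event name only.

try arrived: (M_NAV, arrived) → (M_DROP, open_gripper)  ← matches
try target_lost: (M_NAV, target_lost) → (M_SCAN, drive_stop)
try target_seen: (M_NAV, target_seen) → (M_HOME, beep)
try grasp_ok: (M_NAV, grasp_ok) → (M_HOME, drive_stop)
try low_battery: (M_NAV, low_battery) → (M_DROP, led_on)
try obstacle: (M_NAV, obstacle) → (M_HALT, drive_fwd)

arrived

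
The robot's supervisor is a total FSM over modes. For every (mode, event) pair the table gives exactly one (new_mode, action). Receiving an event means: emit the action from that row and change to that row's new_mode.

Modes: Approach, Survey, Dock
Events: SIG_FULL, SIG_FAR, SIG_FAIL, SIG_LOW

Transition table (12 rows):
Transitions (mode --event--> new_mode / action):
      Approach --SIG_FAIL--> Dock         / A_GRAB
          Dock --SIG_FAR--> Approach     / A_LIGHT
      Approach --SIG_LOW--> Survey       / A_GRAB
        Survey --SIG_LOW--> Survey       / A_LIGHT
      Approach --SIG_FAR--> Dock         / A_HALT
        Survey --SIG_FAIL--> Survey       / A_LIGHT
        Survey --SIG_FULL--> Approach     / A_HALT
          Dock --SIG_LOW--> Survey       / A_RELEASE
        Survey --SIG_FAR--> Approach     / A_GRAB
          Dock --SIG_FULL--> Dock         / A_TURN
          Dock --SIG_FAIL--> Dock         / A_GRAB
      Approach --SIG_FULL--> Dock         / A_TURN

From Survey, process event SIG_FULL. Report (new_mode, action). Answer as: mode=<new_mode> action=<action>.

current mode = Survey; filter table to that mode:
  (Survey, SIG_LOW) → (Survey, A_LIGHT)
  (Survey, SIG_FAIL) → (Survey, A_LIGHT)
  (Survey, SIG_FULL) → (Approach, A_HALT)  ← event matches
  (Survey, SIG_FAR) → (Approach, A_GRAB)
event = SIG_FULL selects (Approach, A_HALT)

mode=Approach action=A_HALT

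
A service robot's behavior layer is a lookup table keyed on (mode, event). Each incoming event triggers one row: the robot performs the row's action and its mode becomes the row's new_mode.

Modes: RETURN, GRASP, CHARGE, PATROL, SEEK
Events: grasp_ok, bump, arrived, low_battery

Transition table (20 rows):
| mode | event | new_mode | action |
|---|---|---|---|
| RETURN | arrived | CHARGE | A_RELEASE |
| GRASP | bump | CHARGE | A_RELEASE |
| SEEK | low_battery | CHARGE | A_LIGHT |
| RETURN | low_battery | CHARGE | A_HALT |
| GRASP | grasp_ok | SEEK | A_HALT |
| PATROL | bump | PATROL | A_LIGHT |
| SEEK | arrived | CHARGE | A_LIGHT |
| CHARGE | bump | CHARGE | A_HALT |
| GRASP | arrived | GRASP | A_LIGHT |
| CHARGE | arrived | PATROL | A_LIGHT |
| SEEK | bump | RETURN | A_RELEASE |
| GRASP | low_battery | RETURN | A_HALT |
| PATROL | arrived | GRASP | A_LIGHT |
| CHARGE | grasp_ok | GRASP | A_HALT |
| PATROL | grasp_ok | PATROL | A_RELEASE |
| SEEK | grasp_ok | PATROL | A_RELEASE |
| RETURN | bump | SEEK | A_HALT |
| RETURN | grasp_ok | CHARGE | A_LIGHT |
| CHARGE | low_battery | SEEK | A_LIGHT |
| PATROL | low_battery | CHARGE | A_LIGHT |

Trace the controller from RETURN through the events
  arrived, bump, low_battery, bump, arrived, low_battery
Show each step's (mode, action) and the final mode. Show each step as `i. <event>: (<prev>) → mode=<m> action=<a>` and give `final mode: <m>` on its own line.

1. arrived: (RETURN) → mode=CHARGE action=A_RELEASE
2. bump: (CHARGE) → mode=CHARGE action=A_HALT
3. low_battery: (CHARGE) → mode=SEEK action=A_LIGHT
4. bump: (SEEK) → mode=RETURN action=A_RELEASE
5. arrived: (RETURN) → mode=CHARGE action=A_RELEASE
6. low_battery: (CHARGE) → mode=SEEK action=A_LIGHT

final mode: SEEK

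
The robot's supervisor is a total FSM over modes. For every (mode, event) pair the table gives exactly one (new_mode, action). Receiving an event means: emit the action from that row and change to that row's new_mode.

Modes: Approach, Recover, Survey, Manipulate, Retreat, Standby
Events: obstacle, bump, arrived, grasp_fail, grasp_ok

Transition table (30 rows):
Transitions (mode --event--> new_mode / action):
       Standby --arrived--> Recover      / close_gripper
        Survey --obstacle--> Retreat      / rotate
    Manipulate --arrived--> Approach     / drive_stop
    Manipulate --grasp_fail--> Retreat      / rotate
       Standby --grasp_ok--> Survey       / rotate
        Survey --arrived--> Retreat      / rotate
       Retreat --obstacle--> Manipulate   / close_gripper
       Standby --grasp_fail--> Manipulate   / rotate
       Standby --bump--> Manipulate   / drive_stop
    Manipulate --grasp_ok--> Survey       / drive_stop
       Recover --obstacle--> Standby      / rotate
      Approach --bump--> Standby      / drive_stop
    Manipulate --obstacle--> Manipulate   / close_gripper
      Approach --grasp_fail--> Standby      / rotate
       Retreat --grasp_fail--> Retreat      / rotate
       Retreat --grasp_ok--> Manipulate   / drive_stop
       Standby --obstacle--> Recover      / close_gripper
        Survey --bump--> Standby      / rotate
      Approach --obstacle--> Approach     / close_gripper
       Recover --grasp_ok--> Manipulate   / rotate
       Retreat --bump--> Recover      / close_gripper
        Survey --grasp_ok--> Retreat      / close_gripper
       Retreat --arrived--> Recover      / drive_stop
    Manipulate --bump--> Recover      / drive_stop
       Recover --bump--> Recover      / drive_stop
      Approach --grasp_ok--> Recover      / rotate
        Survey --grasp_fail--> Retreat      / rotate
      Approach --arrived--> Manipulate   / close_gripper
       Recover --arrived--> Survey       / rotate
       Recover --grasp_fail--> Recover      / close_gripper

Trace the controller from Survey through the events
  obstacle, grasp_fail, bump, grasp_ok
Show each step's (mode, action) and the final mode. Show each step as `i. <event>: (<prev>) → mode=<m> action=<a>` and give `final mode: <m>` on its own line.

final mode: Manipulate

1. obstacle: (Survey) → mode=Retreat action=rotate
2. grasp_fail: (Retreat) → mode=Retreat action=rotate
3. bump: (Retreat) → mode=Recover action=close_gripper
4. grasp_ok: (Recover) → mode=Manipulate action=rotate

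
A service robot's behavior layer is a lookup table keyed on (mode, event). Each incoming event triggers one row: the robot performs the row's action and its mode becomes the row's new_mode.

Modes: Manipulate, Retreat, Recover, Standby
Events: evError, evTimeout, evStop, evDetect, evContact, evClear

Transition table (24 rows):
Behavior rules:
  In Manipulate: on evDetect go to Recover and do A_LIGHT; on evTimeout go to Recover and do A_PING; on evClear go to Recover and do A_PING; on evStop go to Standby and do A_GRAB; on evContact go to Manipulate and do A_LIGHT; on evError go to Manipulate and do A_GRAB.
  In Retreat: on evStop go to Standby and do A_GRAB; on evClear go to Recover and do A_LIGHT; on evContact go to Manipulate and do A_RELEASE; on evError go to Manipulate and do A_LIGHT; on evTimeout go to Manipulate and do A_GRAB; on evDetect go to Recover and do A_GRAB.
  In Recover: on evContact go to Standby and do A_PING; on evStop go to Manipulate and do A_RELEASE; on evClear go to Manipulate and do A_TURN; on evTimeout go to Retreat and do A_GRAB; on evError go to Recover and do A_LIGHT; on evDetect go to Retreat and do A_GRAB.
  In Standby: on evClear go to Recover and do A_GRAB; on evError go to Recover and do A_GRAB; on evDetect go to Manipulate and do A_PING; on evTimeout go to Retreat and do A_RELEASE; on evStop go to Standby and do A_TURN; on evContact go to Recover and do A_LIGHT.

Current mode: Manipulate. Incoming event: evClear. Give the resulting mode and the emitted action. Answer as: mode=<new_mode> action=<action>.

mode=Recover action=A_PING

current mode = Manipulate; filter table to that mode:
  (Manipulate, evDetect) → (Recover, A_LIGHT)
  (Manipulate, evTimeout) → (Recover, A_PING)
  (Manipulate, evClear) → (Recover, A_PING)  ← event matches
  (Manipulate, evStop) → (Standby, A_GRAB)
  (Manipulate, evContact) → (Manipulate, A_LIGHT)
  (Manipulate, evError) → (Manipulate, A_GRAB)
event = evClear selects (Recover, A_PING)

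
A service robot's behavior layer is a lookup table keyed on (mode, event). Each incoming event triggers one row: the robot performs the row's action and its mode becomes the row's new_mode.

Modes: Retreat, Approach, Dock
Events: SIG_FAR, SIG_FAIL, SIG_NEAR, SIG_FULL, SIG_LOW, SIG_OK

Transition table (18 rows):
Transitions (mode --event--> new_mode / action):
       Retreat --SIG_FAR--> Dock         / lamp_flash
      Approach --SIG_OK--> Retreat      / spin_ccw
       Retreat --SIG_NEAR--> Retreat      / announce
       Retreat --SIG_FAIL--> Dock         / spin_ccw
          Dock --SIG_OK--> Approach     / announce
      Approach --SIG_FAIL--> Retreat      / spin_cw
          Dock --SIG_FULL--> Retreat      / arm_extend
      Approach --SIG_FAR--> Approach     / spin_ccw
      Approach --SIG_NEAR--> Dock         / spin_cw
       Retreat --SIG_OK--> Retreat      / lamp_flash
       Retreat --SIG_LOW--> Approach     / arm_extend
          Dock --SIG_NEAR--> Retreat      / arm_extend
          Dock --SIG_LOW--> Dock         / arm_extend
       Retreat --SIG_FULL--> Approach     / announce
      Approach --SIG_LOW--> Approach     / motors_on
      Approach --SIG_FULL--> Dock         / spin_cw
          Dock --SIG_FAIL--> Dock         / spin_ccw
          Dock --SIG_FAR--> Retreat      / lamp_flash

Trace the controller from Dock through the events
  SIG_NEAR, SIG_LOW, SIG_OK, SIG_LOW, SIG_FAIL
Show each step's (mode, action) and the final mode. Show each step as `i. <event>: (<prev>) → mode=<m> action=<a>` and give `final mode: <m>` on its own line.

1. SIG_NEAR: (Dock) → mode=Retreat action=arm_extend
2. SIG_LOW: (Retreat) → mode=Approach action=arm_extend
3. SIG_OK: (Approach) → mode=Retreat action=spin_ccw
4. SIG_LOW: (Retreat) → mode=Approach action=arm_extend
5. SIG_FAIL: (Approach) → mode=Retreat action=spin_cw

final mode: Retreat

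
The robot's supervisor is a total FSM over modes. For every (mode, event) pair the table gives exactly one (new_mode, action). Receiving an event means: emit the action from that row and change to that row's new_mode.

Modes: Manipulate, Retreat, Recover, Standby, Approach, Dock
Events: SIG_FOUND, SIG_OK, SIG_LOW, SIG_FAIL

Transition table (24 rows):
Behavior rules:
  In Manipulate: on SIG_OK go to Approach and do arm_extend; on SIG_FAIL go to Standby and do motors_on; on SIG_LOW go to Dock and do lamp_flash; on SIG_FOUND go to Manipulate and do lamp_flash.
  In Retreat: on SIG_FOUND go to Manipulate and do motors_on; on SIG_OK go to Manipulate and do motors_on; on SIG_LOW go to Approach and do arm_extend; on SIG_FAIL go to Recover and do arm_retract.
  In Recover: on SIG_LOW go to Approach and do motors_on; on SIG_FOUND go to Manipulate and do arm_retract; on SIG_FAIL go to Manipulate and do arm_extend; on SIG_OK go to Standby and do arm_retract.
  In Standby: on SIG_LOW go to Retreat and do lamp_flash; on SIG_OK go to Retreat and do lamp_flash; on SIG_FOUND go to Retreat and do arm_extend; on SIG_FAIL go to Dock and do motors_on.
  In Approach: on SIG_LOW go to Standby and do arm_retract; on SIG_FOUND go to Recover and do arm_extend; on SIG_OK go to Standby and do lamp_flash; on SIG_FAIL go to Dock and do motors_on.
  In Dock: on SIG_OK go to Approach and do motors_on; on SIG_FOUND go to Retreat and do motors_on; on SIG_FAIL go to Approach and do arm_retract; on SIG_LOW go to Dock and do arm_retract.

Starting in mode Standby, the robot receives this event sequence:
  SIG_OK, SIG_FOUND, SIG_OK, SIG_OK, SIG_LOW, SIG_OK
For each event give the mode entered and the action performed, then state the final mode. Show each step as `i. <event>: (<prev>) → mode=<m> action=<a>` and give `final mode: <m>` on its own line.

final mode: Manipulate

1. SIG_OK: (Standby) → mode=Retreat action=lamp_flash
2. SIG_FOUND: (Retreat) → mode=Manipulate action=motors_on
3. SIG_OK: (Manipulate) → mode=Approach action=arm_extend
4. SIG_OK: (Approach) → mode=Standby action=lamp_flash
5. SIG_LOW: (Standby) → mode=Retreat action=lamp_flash
6. SIG_OK: (Retreat) → mode=Manipulate action=motors_on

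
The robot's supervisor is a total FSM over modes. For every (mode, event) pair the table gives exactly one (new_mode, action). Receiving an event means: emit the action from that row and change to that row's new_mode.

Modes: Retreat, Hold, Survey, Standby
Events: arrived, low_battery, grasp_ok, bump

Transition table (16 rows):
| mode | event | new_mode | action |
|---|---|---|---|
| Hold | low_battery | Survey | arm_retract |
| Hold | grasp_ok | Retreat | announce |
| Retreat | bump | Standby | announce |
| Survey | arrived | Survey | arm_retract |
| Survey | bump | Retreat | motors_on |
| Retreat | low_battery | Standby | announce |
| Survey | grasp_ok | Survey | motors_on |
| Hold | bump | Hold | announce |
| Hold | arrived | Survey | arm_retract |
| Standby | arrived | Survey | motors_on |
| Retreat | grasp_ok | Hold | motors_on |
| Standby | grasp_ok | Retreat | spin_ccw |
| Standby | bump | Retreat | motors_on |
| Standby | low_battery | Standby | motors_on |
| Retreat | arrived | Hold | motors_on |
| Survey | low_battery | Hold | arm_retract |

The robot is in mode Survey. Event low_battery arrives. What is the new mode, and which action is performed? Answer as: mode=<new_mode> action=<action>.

current mode = Survey; filter table to that mode:
  (Survey, arrived) → (Survey, arm_retract)
  (Survey, bump) → (Retreat, motors_on)
  (Survey, grasp_ok) → (Survey, motors_on)
  (Survey, low_battery) → (Hold, arm_retract)  ← event matches
event = low_battery selects (Hold, arm_retract)

mode=Hold action=arm_retract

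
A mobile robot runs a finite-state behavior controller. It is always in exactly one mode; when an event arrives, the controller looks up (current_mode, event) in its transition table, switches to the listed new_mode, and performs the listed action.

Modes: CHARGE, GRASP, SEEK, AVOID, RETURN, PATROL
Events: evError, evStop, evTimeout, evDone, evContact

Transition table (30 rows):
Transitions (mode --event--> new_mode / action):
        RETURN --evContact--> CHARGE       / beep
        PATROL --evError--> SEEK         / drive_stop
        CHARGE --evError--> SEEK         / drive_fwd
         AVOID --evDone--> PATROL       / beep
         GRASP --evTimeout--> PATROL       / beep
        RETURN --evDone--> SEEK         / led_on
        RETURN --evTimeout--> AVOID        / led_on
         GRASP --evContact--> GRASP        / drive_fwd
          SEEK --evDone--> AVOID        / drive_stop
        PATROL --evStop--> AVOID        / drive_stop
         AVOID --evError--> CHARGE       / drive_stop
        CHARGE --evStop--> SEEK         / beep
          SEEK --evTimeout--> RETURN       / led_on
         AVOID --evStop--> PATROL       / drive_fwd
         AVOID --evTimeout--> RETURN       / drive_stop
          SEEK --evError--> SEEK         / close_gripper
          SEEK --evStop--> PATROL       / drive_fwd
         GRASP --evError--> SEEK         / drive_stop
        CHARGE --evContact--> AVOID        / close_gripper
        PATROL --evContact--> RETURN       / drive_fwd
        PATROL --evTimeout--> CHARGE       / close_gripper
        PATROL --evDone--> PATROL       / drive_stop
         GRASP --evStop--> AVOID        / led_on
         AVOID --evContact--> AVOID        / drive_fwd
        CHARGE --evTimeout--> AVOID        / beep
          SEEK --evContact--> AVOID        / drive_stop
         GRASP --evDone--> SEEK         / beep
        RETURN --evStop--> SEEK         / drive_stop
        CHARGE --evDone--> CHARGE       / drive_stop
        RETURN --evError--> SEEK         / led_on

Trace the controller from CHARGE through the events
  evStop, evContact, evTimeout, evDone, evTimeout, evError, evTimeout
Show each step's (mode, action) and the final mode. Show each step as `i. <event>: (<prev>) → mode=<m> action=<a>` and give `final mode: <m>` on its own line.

1. evStop: (CHARGE) → mode=SEEK action=beep
2. evContact: (SEEK) → mode=AVOID action=drive_stop
3. evTimeout: (AVOID) → mode=RETURN action=drive_stop
4. evDone: (RETURN) → mode=SEEK action=led_on
5. evTimeout: (SEEK) → mode=RETURN action=led_on
6. evError: (RETURN) → mode=SEEK action=led_on
7. evTimeout: (SEEK) → mode=RETURN action=led_on

final mode: RETURN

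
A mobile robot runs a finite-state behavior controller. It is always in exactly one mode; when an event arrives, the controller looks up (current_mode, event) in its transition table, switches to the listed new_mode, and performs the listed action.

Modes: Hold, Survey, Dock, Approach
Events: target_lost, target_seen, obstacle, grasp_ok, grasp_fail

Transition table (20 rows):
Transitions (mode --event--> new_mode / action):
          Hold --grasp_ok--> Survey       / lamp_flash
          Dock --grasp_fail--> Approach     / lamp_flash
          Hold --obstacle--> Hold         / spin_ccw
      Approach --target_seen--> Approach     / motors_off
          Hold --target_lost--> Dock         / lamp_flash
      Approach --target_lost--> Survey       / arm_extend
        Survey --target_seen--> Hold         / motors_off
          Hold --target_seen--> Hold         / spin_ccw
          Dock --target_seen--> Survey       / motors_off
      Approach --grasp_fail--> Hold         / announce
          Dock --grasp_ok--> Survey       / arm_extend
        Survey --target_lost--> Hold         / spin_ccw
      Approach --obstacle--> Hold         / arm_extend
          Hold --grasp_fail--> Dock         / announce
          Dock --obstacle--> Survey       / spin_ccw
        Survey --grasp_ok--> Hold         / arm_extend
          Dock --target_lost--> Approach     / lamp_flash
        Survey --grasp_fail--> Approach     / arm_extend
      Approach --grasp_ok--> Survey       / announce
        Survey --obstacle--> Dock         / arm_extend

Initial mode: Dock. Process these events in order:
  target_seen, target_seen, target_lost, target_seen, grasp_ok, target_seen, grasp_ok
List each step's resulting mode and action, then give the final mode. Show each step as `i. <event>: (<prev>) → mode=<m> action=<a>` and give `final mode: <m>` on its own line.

final mode: Survey

1. target_seen: (Dock) → mode=Survey action=motors_off
2. target_seen: (Survey) → mode=Hold action=motors_off
3. target_lost: (Hold) → mode=Dock action=lamp_flash
4. target_seen: (Dock) → mode=Survey action=motors_off
5. grasp_ok: (Survey) → mode=Hold action=arm_extend
6. target_seen: (Hold) → mode=Hold action=spin_ccw
7. grasp_ok: (Hold) → mode=Survey action=lamp_flash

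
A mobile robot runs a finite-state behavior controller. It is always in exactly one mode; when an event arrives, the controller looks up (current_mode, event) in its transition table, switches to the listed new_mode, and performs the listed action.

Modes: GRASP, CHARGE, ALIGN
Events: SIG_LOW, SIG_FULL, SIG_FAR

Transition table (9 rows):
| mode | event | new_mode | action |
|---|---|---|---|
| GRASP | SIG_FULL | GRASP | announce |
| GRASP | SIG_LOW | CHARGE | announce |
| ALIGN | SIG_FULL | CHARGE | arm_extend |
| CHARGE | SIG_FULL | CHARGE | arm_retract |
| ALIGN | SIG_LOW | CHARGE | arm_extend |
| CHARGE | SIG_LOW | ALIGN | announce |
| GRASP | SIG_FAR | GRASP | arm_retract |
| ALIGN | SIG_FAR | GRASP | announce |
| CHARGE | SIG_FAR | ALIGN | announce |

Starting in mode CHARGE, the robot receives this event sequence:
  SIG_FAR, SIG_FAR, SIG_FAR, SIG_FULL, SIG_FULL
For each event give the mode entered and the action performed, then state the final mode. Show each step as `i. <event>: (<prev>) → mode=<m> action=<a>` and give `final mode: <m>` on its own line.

final mode: GRASP

1. SIG_FAR: (CHARGE) → mode=ALIGN action=announce
2. SIG_FAR: (ALIGN) → mode=GRASP action=announce
3. SIG_FAR: (GRASP) → mode=GRASP action=arm_retract
4. SIG_FULL: (GRASP) → mode=GRASP action=announce
5. SIG_FULL: (GRASP) → mode=GRASP action=announce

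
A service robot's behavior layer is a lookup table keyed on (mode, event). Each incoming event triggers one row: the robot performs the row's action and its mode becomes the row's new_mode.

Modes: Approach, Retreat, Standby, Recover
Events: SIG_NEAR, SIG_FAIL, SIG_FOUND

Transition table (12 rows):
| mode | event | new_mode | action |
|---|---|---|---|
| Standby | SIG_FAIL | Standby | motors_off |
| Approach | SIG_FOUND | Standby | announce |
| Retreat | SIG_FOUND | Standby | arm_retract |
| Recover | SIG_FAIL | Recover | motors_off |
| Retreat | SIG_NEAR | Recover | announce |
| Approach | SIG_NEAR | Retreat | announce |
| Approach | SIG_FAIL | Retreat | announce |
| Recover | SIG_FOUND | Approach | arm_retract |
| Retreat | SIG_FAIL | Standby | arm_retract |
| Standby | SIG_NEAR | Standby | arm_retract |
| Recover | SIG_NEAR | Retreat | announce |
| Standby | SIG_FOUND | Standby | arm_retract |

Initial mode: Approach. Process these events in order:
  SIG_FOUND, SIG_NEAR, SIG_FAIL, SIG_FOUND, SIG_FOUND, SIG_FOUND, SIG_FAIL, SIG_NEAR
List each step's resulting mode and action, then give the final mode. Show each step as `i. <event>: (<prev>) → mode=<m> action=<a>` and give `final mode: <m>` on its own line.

1. SIG_FOUND: (Approach) → mode=Standby action=announce
2. SIG_NEAR: (Standby) → mode=Standby action=arm_retract
3. SIG_FAIL: (Standby) → mode=Standby action=motors_off
4. SIG_FOUND: (Standby) → mode=Standby action=arm_retract
5. SIG_FOUND: (Standby) → mode=Standby action=arm_retract
6. SIG_FOUND: (Standby) → mode=Standby action=arm_retract
7. SIG_FAIL: (Standby) → mode=Standby action=motors_off
8. SIG_NEAR: (Standby) → mode=Standby action=arm_retract

final mode: Standby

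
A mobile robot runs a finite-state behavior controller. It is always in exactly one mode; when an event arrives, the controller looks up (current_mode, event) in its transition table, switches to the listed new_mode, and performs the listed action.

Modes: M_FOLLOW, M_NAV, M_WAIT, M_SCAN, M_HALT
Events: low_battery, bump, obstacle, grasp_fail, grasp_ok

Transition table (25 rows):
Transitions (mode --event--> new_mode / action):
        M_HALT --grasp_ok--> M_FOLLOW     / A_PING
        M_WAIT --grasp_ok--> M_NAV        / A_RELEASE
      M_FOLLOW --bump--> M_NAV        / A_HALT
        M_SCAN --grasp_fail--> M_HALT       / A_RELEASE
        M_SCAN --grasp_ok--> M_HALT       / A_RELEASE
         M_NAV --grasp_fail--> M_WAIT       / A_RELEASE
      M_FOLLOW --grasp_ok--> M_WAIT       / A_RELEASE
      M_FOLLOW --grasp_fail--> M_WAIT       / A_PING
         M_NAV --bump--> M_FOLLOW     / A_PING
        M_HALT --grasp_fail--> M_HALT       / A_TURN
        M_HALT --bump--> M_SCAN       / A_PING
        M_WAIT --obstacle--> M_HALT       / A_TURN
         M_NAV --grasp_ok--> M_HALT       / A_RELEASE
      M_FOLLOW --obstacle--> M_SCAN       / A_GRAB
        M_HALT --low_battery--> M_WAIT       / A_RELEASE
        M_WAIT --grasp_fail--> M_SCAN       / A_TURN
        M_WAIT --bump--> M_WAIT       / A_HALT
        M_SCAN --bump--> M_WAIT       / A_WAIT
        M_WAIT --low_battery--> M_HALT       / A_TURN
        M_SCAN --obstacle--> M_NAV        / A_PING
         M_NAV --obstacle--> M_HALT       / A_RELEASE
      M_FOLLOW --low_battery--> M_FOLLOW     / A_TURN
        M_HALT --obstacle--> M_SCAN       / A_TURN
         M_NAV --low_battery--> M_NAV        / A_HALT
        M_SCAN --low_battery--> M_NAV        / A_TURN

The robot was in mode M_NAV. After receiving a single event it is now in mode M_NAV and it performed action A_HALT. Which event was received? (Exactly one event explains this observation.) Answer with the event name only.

low_battery

try low_battery: (M_NAV, low_battery) → (M_NAV, A_HALT)  ← matches
try bump: (M_NAV, bump) → (M_FOLLOW, A_PING)
try obstacle: (M_NAV, obstacle) → (M_HALT, A_RELEASE)
try grasp_fail: (M_NAV, grasp_fail) → (M_WAIT, A_RELEASE)
try grasp_ok: (M_NAV, grasp_ok) → (M_HALT, A_RELEASE)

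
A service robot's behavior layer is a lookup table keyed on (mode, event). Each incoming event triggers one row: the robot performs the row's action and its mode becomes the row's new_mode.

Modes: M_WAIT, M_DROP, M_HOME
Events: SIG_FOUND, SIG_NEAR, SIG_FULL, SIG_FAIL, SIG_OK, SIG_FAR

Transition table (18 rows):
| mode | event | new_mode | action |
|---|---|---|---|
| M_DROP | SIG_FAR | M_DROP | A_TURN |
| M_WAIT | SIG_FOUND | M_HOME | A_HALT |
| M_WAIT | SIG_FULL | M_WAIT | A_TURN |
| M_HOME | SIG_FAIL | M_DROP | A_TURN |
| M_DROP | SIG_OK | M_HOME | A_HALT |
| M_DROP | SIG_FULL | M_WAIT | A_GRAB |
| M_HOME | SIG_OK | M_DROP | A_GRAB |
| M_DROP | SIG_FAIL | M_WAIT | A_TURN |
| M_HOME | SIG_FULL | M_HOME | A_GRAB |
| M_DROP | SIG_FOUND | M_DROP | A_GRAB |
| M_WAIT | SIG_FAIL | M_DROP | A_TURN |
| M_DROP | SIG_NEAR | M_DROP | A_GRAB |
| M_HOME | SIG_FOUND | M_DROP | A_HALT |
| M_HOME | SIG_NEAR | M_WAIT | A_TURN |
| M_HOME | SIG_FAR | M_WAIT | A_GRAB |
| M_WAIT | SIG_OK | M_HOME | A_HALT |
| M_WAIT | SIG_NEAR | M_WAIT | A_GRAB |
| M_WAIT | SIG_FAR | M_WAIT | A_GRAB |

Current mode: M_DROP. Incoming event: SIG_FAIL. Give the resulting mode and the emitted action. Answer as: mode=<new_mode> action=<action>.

mode=M_WAIT action=A_TURN

current mode = M_DROP; filter table to that mode:
  (M_DROP, SIG_FAR) → (M_DROP, A_TURN)
  (M_DROP, SIG_OK) → (M_HOME, A_HALT)
  (M_DROP, SIG_FULL) → (M_WAIT, A_GRAB)
  (M_DROP, SIG_FAIL) → (M_WAIT, A_TURN)  ← event matches
  (M_DROP, SIG_FOUND) → (M_DROP, A_GRAB)
  (M_DROP, SIG_NEAR) → (M_DROP, A_GRAB)
event = SIG_FAIL selects (M_WAIT, A_TURN)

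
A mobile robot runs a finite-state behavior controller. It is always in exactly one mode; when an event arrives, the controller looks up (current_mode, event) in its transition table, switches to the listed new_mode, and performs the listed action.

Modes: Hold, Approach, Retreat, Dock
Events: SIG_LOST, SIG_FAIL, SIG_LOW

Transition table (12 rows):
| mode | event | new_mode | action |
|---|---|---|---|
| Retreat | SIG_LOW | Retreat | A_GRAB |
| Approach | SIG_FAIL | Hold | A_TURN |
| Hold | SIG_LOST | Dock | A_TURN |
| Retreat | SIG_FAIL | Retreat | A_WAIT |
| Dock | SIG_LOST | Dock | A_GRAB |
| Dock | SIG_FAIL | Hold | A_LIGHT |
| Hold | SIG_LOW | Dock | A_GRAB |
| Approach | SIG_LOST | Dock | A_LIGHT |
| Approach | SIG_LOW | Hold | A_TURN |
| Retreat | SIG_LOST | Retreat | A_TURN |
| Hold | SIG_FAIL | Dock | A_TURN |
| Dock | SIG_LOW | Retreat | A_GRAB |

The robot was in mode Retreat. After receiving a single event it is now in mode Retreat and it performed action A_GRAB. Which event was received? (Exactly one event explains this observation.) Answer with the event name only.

SIG_LOW

try SIG_LOST: (Retreat, SIG_LOST) → (Retreat, A_TURN)
try SIG_FAIL: (Retreat, SIG_FAIL) → (Retreat, A_WAIT)
try SIG_LOW: (Retreat, SIG_LOW) → (Retreat, A_GRAB)  ← matches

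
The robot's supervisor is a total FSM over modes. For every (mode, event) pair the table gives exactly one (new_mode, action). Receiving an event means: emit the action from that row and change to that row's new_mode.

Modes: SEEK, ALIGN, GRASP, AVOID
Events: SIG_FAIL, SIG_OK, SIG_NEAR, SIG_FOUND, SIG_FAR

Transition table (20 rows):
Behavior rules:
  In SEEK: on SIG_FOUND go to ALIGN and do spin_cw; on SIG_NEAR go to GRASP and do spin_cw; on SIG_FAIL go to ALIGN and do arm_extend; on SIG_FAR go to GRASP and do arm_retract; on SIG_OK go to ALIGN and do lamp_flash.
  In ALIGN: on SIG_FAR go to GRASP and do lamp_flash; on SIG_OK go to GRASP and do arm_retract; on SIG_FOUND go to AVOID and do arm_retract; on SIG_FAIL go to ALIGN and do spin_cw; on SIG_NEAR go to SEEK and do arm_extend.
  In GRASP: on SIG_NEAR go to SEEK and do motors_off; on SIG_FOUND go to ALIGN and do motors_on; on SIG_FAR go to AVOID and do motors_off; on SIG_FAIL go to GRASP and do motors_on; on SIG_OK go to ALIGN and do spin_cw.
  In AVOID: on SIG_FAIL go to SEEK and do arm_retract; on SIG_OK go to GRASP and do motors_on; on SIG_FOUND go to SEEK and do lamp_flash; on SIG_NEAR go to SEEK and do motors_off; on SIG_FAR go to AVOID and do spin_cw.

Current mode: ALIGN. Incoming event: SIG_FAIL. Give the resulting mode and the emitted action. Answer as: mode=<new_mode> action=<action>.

current mode = ALIGN; filter table to that mode:
  (ALIGN, SIG_FAR) → (GRASP, lamp_flash)
  (ALIGN, SIG_OK) → (GRASP, arm_retract)
  (ALIGN, SIG_FOUND) → (AVOID, arm_retract)
  (ALIGN, SIG_FAIL) → (ALIGN, spin_cw)  ← event matches
  (ALIGN, SIG_NEAR) → (SEEK, arm_extend)
event = SIG_FAIL selects (ALIGN, spin_cw)

mode=ALIGN action=spin_cw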